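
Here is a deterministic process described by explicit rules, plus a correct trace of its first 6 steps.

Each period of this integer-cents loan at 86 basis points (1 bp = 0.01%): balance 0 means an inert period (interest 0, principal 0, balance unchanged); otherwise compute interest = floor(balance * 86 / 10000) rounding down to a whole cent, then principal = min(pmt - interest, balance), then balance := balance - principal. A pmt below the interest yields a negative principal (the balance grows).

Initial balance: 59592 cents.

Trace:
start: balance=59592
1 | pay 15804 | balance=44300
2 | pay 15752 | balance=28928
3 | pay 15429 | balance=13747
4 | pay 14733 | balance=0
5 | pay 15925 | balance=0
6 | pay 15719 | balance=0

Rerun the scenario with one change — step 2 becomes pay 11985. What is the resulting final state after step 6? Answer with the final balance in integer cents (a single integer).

0

(re-executing from step 2 with the substitution; state before step 2: balance=44300)
2 | pay 11985 | balance=32695
3 | pay 15429 | balance=17547
4 | pay 14733 | balance=2964
5 | pay 15925 | balance=0
6 | pay 15719 | balance=0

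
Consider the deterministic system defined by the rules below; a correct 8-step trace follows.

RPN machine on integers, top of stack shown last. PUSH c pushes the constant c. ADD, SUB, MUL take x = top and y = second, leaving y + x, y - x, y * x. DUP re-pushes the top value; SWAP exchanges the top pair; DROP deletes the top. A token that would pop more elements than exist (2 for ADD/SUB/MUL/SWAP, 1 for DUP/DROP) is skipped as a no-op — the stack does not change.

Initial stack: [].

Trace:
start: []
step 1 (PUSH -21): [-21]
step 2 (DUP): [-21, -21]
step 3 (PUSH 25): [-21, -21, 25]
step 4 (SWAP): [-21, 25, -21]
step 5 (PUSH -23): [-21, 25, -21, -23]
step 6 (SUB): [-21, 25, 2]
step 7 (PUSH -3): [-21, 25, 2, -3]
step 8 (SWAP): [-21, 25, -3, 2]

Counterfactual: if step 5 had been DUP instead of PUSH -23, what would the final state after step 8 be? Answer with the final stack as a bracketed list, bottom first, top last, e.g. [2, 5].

(re-executing from step 5 with the substitution; state before step 5: [-21, 25, -21])
step 5 (DUP): [-21, 25, -21, -21]
step 6 (SUB): [-21, 25, 0]
step 7 (PUSH -3): [-21, 25, 0, -3]
step 8 (SWAP): [-21, 25, -3, 0]

[-21, 25, -3, 0]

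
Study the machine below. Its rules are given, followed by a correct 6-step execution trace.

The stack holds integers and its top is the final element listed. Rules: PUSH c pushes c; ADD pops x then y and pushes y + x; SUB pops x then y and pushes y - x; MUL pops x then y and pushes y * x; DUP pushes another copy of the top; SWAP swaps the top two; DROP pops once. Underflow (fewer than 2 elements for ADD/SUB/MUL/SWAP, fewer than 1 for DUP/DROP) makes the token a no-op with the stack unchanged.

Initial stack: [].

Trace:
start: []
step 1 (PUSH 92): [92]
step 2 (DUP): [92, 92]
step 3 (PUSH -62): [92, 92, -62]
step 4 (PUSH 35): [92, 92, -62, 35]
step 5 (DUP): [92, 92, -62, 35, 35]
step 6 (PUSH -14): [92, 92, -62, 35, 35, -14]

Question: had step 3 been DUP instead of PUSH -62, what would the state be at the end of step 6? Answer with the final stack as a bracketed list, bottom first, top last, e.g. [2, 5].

[92, 92, 92, 35, 35, -14]

(re-executing from step 3 with the substitution; state before step 3: [92, 92])
step 3 (DUP): [92, 92, 92]
step 4 (PUSH 35): [92, 92, 92, 35]
step 5 (DUP): [92, 92, 92, 35, 35]
step 6 (PUSH -14): [92, 92, 92, 35, 35, -14]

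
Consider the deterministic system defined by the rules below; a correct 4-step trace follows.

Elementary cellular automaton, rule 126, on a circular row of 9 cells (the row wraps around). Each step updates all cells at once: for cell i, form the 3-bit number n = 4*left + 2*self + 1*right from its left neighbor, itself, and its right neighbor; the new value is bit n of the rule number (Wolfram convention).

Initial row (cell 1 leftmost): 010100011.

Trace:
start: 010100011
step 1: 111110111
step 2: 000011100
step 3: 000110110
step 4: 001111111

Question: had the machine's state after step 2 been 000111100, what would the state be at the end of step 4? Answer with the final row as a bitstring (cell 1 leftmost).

011111111

state after step 2 := 000111100
step 3: 001100110
step 4: 011111111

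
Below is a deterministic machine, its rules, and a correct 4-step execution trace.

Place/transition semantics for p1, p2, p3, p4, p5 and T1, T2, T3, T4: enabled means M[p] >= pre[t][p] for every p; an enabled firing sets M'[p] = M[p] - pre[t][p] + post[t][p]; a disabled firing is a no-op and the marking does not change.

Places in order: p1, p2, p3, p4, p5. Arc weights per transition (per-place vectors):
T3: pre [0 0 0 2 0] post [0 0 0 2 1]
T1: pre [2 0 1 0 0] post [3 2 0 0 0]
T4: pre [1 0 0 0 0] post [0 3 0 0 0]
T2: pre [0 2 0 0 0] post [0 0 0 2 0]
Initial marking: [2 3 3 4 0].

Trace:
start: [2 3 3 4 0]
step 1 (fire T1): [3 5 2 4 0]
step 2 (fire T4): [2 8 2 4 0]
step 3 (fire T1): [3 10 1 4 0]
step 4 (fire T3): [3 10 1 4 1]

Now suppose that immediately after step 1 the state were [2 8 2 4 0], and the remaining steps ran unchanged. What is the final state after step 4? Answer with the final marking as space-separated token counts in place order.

1 11 2 4 1

state after step 1 := [2 8 2 4 0]
step 2 (fire T4): [1 11 2 4 0]
step 3 (fire T1): [1 11 2 4 0]
step 4 (fire T3): [1 11 2 4 1]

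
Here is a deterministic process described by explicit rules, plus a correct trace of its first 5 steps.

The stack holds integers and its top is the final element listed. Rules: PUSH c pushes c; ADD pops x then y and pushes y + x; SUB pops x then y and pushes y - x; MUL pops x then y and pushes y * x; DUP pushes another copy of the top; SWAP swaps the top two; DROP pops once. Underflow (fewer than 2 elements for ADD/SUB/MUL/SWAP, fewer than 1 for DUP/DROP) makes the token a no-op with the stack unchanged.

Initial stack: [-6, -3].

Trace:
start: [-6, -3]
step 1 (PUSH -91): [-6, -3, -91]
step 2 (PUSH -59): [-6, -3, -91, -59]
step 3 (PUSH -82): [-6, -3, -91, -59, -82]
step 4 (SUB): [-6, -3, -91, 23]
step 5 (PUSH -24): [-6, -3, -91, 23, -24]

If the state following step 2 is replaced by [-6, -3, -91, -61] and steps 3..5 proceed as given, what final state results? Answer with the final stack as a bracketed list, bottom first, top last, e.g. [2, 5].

[-6, -3, -91, 21, -24]

state after step 2 := [-6, -3, -91, -61]
step 3 (PUSH -82): [-6, -3, -91, -61, -82]
step 4 (SUB): [-6, -3, -91, 21]
step 5 (PUSH -24): [-6, -3, -91, 21, -24]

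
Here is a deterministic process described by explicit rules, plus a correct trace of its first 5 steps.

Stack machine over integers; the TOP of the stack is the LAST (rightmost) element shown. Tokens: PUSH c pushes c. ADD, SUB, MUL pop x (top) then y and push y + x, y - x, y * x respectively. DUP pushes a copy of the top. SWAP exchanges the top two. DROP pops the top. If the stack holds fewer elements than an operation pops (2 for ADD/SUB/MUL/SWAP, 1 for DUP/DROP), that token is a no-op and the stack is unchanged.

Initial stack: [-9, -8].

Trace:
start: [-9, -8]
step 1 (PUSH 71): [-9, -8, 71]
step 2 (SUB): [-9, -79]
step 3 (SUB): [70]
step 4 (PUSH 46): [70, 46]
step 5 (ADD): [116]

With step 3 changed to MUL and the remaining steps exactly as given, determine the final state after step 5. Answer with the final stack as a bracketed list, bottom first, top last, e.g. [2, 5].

[757]

(re-executing from step 3 with the substitution; state before step 3: [-9, -79])
step 3 (MUL): [711]
step 4 (PUSH 46): [711, 46]
step 5 (ADD): [757]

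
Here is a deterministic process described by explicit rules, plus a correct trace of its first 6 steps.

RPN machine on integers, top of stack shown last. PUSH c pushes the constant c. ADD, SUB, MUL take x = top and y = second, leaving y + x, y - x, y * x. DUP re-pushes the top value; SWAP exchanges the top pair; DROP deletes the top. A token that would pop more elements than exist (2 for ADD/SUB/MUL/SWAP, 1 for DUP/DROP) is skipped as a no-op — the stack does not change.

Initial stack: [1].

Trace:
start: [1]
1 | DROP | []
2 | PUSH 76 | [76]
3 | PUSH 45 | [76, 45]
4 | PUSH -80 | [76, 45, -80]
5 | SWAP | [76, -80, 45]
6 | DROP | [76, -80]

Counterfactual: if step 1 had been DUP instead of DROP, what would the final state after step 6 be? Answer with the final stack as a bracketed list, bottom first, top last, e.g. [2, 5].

(re-executing from step 1 with the substitution; state before step 1: [1])
1 | DUP | [1, 1]
2 | PUSH 76 | [1, 1, 76]
3 | PUSH 45 | [1, 1, 76, 45]
4 | PUSH -80 | [1, 1, 76, 45, -80]
5 | SWAP | [1, 1, 76, -80, 45]
6 | DROP | [1, 1, 76, -80]

[1, 1, 76, -80]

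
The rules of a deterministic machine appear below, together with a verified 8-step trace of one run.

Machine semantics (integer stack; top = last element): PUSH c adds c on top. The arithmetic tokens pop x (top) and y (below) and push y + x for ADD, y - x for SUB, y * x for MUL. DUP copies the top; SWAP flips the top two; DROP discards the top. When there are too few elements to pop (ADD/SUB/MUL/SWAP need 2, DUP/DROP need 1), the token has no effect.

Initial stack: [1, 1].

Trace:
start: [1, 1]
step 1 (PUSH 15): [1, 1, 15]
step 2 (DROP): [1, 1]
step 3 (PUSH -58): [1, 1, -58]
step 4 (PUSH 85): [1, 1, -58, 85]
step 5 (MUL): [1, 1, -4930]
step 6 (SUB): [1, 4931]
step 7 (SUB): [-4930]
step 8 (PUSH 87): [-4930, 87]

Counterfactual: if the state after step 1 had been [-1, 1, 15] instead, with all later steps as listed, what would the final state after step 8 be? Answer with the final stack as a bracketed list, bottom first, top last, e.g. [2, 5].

[-4932, 87]

state after step 1 := [-1, 1, 15]
step 2 (DROP): [-1, 1]
step 3 (PUSH -58): [-1, 1, -58]
step 4 (PUSH 85): [-1, 1, -58, 85]
step 5 (MUL): [-1, 1, -4930]
step 6 (SUB): [-1, 4931]
step 7 (SUB): [-4932]
step 8 (PUSH 87): [-4932, 87]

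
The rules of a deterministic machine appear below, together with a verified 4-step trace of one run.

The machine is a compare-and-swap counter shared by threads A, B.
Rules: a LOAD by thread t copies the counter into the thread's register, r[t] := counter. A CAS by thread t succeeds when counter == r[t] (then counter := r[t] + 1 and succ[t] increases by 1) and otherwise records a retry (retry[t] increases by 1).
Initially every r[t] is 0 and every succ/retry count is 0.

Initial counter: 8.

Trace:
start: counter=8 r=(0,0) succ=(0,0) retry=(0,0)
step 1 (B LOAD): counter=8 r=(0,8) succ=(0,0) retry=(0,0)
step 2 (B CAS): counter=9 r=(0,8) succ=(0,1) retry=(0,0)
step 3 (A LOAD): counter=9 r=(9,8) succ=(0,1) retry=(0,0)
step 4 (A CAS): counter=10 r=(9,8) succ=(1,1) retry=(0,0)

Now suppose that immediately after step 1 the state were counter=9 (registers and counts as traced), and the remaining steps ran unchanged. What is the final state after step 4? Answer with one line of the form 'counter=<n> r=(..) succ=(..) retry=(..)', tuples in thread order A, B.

counter=10 r=(9,8) succ=(1,0) retry=(0,1)

state after step 1 := counter=9 r=(0,8) succ=(0,0) retry=(0,0)
step 2 (B CAS): counter=9 r=(0,8) succ=(0,0) retry=(0,1)
step 3 (A LOAD): counter=9 r=(9,8) succ=(0,0) retry=(0,1)
step 4 (A CAS): counter=10 r=(9,8) succ=(1,0) retry=(0,1)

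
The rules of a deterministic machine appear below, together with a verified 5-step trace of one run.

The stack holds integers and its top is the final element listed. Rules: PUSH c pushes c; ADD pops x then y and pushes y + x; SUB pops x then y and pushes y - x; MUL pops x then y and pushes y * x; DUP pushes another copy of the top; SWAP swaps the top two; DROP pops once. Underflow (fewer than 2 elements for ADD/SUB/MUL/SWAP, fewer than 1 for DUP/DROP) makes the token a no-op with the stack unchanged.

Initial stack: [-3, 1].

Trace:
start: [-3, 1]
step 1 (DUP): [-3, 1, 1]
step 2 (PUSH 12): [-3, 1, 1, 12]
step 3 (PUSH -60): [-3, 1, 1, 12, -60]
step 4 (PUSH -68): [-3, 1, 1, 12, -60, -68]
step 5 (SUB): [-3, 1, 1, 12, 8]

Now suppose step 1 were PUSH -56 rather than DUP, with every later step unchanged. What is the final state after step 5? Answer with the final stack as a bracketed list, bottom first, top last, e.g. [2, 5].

(re-executing from step 1 with the substitution; state before step 1: [-3, 1])
step 1 (PUSH -56): [-3, 1, -56]
step 2 (PUSH 12): [-3, 1, -56, 12]
step 3 (PUSH -60): [-3, 1, -56, 12, -60]
step 4 (PUSH -68): [-3, 1, -56, 12, -60, -68]
step 5 (SUB): [-3, 1, -56, 12, 8]

[-3, 1, -56, 12, 8]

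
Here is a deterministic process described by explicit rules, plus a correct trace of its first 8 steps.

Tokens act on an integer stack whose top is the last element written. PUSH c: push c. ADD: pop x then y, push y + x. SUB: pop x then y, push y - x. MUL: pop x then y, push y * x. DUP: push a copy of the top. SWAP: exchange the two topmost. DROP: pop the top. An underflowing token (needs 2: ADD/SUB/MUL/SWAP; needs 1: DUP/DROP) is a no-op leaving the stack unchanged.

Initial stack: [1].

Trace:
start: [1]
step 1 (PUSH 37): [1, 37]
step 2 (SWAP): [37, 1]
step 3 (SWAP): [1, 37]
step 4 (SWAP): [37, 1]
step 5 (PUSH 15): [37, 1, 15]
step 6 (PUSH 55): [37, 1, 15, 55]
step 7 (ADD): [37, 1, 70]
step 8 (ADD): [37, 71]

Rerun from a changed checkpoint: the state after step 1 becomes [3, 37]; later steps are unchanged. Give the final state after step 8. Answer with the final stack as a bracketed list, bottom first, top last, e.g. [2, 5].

state after step 1 := [3, 37]
step 2 (SWAP): [37, 3]
step 3 (SWAP): [3, 37]
step 4 (SWAP): [37, 3]
step 5 (PUSH 15): [37, 3, 15]
step 6 (PUSH 55): [37, 3, 15, 55]
step 7 (ADD): [37, 3, 70]
step 8 (ADD): [37, 73]

[37, 73]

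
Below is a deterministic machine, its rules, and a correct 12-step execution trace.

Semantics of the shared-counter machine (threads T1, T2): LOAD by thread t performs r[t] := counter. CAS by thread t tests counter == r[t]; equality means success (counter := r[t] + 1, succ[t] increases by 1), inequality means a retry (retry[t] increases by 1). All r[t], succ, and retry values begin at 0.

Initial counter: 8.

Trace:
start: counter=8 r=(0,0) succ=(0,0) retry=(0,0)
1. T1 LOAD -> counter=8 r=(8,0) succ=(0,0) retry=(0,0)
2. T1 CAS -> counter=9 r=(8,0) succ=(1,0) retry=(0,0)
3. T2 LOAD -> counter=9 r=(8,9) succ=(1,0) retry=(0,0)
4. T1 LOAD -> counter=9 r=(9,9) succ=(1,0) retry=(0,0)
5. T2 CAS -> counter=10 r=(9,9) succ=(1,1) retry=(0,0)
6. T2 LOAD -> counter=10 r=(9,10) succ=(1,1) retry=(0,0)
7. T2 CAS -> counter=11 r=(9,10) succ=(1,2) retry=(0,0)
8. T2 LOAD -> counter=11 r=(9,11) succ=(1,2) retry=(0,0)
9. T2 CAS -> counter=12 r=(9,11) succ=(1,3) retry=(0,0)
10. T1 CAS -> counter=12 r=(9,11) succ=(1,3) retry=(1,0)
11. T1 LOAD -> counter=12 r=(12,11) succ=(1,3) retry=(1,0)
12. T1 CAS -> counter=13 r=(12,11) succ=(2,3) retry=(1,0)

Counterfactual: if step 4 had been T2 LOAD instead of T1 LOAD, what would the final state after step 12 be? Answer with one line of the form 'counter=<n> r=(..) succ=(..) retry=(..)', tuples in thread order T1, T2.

counter=13 r=(12,11) succ=(2,3) retry=(1,0)

(re-executing from step 4 with the substitution; state before step 4: counter=9 r=(8,9) succ=(1,0) retry=(0,0))
4. T2 LOAD -> counter=9 r=(8,9) succ=(1,0) retry=(0,0)
5. T2 CAS -> counter=10 r=(8,9) succ=(1,1) retry=(0,0)
6. T2 LOAD -> counter=10 r=(8,10) succ=(1,1) retry=(0,0)
7. T2 CAS -> counter=11 r=(8,10) succ=(1,2) retry=(0,0)
8. T2 LOAD -> counter=11 r=(8,11) succ=(1,2) retry=(0,0)
9. T2 CAS -> counter=12 r=(8,11) succ=(1,3) retry=(0,0)
10. T1 CAS -> counter=12 r=(8,11) succ=(1,3) retry=(1,0)
11. T1 LOAD -> counter=12 r=(12,11) succ=(1,3) retry=(1,0)
12. T1 CAS -> counter=13 r=(12,11) succ=(2,3) retry=(1,0)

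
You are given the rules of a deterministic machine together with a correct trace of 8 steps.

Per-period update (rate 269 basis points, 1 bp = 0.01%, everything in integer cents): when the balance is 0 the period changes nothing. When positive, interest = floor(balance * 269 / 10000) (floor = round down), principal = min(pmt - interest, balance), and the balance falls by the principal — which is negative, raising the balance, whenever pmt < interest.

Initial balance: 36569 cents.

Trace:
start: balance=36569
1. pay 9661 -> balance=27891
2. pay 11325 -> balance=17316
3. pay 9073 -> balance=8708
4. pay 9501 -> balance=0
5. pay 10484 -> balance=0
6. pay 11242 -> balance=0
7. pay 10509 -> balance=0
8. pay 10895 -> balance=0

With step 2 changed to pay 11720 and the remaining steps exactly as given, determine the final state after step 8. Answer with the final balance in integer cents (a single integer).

0

(re-executing from step 2 with the substitution; state before step 2: balance=27891)
2. pay 11720 -> balance=16921
3. pay 9073 -> balance=8303
4. pay 9501 -> balance=0
5. pay 10484 -> balance=0
6. pay 11242 -> balance=0
7. pay 10509 -> balance=0
8. pay 10895 -> balance=0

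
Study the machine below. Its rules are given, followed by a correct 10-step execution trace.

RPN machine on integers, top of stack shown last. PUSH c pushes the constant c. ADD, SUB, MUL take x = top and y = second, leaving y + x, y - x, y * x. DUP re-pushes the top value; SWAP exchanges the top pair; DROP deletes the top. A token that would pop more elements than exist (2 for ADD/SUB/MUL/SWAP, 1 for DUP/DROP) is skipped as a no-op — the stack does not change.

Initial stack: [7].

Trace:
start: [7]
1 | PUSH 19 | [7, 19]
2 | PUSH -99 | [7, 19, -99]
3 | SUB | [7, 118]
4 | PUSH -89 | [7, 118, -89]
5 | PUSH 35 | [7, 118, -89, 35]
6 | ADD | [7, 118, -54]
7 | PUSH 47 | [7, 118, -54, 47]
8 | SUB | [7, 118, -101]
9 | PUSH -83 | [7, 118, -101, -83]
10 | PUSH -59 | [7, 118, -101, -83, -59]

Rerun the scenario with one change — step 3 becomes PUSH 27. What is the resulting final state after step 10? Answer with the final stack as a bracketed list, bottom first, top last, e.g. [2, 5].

(re-executing from step 3 with the substitution; state before step 3: [7, 19, -99])
3 | PUSH 27 | [7, 19, -99, 27]
4 | PUSH -89 | [7, 19, -99, 27, -89]
5 | PUSH 35 | [7, 19, -99, 27, -89, 35]
6 | ADD | [7, 19, -99, 27, -54]
7 | PUSH 47 | [7, 19, -99, 27, -54, 47]
8 | SUB | [7, 19, -99, 27, -101]
9 | PUSH -83 | [7, 19, -99, 27, -101, -83]
10 | PUSH -59 | [7, 19, -99, 27, -101, -83, -59]

[7, 19, -99, 27, -101, -83, -59]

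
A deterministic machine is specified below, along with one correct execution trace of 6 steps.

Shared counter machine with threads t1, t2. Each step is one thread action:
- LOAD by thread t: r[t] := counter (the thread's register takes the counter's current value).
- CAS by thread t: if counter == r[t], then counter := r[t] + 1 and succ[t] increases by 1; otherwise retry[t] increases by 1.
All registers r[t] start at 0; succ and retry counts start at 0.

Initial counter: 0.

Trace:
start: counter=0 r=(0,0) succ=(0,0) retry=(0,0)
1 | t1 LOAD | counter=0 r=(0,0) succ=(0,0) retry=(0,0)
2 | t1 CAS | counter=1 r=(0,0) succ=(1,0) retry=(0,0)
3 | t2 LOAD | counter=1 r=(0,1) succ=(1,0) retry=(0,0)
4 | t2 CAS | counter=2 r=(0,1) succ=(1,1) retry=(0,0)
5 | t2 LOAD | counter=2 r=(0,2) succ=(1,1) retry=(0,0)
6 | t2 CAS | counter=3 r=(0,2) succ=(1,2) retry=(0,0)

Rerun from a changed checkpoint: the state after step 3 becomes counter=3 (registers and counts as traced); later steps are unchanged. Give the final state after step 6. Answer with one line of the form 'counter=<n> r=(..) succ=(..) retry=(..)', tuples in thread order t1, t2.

counter=4 r=(0,3) succ=(1,1) retry=(0,1)

state after step 3 := counter=3 r=(0,1) succ=(1,0) retry=(0,0)
4 | t2 CAS | counter=3 r=(0,1) succ=(1,0) retry=(0,1)
5 | t2 LOAD | counter=3 r=(0,3) succ=(1,0) retry=(0,1)
6 | t2 CAS | counter=4 r=(0,3) succ=(1,1) retry=(0,1)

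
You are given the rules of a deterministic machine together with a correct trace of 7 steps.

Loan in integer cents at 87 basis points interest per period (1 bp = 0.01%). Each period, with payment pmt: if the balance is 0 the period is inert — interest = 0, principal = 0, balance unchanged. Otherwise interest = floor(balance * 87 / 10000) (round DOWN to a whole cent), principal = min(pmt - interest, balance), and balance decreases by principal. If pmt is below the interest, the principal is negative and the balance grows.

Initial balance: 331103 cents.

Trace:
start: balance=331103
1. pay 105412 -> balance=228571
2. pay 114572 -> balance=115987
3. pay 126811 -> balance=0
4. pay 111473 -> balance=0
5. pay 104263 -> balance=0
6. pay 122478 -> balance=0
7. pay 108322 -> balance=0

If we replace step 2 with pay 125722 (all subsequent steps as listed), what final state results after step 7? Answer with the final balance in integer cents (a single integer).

(re-executing from step 2 with the substitution; state before step 2: balance=228571)
2. pay 125722 -> balance=104837
3. pay 126811 -> balance=0
4. pay 111473 -> balance=0
5. pay 104263 -> balance=0
6. pay 122478 -> balance=0
7. pay 108322 -> balance=0

0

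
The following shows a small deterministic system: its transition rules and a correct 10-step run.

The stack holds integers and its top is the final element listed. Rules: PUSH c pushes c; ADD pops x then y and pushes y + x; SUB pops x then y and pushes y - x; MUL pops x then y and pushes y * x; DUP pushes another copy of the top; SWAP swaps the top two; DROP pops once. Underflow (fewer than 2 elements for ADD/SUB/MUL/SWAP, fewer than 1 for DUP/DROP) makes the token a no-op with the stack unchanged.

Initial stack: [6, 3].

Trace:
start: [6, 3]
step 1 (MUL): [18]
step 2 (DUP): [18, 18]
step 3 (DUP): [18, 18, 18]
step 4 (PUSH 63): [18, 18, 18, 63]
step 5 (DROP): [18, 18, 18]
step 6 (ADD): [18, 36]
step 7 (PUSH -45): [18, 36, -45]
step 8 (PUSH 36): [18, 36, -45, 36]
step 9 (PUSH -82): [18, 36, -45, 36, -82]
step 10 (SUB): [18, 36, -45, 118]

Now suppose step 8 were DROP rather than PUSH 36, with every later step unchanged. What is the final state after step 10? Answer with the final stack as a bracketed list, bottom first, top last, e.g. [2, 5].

[18, 118]

(re-executing from step 8 with the substitution; state before step 8: [18, 36, -45])
step 8 (DROP): [18, 36]
step 9 (PUSH -82): [18, 36, -82]
step 10 (SUB): [18, 118]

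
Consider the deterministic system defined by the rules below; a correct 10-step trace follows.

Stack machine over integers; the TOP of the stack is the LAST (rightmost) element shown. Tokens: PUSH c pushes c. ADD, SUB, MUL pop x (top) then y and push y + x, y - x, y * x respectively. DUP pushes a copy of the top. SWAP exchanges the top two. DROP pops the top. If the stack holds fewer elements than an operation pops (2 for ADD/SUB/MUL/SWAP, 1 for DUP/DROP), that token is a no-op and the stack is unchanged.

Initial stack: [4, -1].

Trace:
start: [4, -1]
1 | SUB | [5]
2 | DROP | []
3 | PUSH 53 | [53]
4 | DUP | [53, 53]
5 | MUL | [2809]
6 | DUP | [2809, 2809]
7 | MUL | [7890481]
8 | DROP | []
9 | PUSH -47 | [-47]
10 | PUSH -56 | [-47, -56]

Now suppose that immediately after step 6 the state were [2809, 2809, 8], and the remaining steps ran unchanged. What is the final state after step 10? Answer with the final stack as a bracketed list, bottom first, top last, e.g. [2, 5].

state after step 6 := [2809, 2809, 8]
7 | MUL | [2809, 22472]
8 | DROP | [2809]
9 | PUSH -47 | [2809, -47]
10 | PUSH -56 | [2809, -47, -56]

[2809, -47, -56]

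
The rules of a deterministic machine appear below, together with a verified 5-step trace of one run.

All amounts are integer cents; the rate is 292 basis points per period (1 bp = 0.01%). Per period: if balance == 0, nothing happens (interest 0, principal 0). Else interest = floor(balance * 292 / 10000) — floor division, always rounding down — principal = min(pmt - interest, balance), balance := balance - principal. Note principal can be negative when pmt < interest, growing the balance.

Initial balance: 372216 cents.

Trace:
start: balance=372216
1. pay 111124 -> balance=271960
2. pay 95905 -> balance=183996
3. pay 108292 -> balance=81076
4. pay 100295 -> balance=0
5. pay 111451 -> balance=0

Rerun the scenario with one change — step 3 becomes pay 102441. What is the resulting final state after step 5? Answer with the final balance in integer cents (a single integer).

(re-executing from step 3 with the substitution; state before step 3: balance=183996)
3. pay 102441 -> balance=86927
4. pay 100295 -> balance=0
5. pay 111451 -> balance=0

0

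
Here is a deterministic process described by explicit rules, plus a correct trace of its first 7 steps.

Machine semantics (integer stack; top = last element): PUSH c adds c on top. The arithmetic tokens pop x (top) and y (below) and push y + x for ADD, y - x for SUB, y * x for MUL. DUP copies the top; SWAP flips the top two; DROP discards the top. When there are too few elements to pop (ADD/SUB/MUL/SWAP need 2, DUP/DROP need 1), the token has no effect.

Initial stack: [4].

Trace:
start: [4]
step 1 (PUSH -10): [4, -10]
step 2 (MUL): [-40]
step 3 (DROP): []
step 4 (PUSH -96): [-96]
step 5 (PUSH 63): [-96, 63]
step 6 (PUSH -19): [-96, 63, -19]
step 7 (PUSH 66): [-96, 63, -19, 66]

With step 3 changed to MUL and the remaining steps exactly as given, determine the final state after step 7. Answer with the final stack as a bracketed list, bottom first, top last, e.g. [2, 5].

[-40, -96, 63, -19, 66]

(re-executing from step 3 with the substitution; state before step 3: [-40])
step 3 (MUL): [-40]
step 4 (PUSH -96): [-40, -96]
step 5 (PUSH 63): [-40, -96, 63]
step 6 (PUSH -19): [-40, -96, 63, -19]
step 7 (PUSH 66): [-40, -96, 63, -19, 66]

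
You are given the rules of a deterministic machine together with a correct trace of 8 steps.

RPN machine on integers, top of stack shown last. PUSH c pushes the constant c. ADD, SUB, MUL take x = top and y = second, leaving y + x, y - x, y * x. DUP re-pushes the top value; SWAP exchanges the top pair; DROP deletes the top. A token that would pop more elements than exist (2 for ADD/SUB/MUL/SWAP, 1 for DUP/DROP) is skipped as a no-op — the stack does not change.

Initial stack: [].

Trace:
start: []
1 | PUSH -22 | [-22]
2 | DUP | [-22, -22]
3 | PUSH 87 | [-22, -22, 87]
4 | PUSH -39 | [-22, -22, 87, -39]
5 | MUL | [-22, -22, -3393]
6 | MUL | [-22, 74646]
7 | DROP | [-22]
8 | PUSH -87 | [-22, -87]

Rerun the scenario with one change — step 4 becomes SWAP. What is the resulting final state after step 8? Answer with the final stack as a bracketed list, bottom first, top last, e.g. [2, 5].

[-87]

(re-executing from step 4 with the substitution; state before step 4: [-22, -22, 87])
4 | SWAP | [-22, 87, -22]
5 | MUL | [-22, -1914]
6 | MUL | [42108]
7 | DROP | []
8 | PUSH -87 | [-87]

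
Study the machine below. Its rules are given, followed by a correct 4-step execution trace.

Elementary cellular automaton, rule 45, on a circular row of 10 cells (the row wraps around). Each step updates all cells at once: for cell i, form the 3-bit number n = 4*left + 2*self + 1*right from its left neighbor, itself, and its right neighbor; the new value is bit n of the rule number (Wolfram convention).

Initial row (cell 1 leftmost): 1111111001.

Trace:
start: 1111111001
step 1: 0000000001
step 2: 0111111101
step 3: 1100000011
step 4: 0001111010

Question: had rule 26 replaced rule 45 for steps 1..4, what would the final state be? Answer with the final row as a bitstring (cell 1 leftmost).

0010110010

(re-executing steps 1..4 under rule 26; state before step 1: 1111111001)
step 1: 0000000111
step 2: 1000001100
step 3: 0100011011
step 4: 0010110010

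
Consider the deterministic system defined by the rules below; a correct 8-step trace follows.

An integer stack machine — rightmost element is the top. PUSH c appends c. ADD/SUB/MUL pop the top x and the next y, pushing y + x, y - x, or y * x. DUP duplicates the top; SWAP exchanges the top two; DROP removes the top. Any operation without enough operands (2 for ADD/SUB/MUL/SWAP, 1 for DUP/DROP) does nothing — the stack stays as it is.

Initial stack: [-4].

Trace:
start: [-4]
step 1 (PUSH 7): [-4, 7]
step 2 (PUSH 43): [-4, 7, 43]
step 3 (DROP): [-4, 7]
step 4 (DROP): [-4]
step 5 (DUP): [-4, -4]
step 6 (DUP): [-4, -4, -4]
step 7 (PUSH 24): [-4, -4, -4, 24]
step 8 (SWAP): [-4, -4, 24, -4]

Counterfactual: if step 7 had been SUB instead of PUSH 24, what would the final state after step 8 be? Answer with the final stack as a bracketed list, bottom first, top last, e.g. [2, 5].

(re-executing from step 7 with the substitution; state before step 7: [-4, -4, -4])
step 7 (SUB): [-4, 0]
step 8 (SWAP): [0, -4]

[0, -4]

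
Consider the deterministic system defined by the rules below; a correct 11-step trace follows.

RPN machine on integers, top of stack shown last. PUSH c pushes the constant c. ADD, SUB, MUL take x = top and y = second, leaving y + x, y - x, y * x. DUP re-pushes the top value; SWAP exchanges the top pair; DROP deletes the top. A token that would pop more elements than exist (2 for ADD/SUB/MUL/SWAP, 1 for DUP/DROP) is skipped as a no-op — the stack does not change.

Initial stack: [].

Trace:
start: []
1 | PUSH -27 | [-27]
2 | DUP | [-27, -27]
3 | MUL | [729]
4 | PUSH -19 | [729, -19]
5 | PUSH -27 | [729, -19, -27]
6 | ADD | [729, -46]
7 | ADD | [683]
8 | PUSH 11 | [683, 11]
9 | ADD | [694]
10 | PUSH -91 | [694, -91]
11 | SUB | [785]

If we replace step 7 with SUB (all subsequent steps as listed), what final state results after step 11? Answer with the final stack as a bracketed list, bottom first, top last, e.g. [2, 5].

[877]

(re-executing from step 7 with the substitution; state before step 7: [729, -46])
7 | SUB | [775]
8 | PUSH 11 | [775, 11]
9 | ADD | [786]
10 | PUSH -91 | [786, -91]
11 | SUB | [877]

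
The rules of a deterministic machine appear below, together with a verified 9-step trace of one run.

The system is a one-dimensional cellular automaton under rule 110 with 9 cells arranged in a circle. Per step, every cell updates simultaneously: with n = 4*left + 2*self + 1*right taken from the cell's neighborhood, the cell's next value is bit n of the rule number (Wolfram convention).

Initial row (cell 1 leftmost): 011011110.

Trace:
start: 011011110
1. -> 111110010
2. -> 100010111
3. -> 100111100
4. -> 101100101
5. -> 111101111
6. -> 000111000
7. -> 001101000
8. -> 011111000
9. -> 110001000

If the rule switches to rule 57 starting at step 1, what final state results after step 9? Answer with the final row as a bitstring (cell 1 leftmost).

010101011

(re-executing steps 1..9 under rule 57; state before step 1: 011011110)
1. -> 010110001
2. -> 101101100
3. -> 011011010
4. -> 010110101
5. -> 101101010
6. -> 011010101
7. -> 110101010
8. -> 101010101
9. -> 010101011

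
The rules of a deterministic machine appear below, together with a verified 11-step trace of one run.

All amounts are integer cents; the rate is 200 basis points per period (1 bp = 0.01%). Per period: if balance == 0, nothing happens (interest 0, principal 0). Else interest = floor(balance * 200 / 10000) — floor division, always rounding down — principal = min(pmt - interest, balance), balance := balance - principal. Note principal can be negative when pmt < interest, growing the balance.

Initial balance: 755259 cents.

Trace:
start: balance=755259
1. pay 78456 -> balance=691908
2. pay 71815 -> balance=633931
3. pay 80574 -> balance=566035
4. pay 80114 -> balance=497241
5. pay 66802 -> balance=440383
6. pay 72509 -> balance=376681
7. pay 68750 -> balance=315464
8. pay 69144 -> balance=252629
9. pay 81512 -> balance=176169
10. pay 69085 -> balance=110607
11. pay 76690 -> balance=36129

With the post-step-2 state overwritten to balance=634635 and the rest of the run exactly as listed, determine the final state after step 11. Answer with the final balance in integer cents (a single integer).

state after step 2 := balance=634635
3. pay 80574 -> balance=566753
4. pay 80114 -> balance=497974
5. pay 66802 -> balance=441131
6. pay 72509 -> balance=377444
7. pay 68750 -> balance=316242
8. pay 69144 -> balance=253422
9. pay 81512 -> balance=176978
10. pay 69085 -> balance=111432
11. pay 76690 -> balance=36970

36970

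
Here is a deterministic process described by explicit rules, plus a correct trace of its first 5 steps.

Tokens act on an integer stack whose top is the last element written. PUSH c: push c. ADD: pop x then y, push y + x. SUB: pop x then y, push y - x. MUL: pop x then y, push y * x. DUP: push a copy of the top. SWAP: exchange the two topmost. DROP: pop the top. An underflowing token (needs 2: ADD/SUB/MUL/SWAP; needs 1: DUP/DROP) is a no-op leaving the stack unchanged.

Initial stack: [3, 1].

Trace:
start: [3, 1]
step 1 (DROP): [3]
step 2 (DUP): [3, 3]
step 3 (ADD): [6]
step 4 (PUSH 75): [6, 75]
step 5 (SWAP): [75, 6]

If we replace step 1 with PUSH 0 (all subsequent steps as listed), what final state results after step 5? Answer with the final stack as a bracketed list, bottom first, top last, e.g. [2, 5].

(re-executing from step 1 with the substitution; state before step 1: [3, 1])
step 1 (PUSH 0): [3, 1, 0]
step 2 (DUP): [3, 1, 0, 0]
step 3 (ADD): [3, 1, 0]
step 4 (PUSH 75): [3, 1, 0, 75]
step 5 (SWAP): [3, 1, 75, 0]

[3, 1, 75, 0]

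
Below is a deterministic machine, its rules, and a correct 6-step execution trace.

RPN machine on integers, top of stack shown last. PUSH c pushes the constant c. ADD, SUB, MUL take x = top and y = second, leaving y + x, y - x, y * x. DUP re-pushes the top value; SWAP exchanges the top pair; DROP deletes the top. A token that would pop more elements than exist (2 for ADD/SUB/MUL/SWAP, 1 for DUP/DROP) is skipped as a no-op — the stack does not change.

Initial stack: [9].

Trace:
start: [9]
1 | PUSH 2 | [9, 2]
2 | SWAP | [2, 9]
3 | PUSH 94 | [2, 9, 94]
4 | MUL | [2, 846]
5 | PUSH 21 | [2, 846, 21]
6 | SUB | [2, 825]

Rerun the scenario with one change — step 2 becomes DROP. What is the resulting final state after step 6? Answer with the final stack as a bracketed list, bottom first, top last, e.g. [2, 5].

[825]

(re-executing from step 2 with the substitution; state before step 2: [9, 2])
2 | DROP | [9]
3 | PUSH 94 | [9, 94]
4 | MUL | [846]
5 | PUSH 21 | [846, 21]
6 | SUB | [825]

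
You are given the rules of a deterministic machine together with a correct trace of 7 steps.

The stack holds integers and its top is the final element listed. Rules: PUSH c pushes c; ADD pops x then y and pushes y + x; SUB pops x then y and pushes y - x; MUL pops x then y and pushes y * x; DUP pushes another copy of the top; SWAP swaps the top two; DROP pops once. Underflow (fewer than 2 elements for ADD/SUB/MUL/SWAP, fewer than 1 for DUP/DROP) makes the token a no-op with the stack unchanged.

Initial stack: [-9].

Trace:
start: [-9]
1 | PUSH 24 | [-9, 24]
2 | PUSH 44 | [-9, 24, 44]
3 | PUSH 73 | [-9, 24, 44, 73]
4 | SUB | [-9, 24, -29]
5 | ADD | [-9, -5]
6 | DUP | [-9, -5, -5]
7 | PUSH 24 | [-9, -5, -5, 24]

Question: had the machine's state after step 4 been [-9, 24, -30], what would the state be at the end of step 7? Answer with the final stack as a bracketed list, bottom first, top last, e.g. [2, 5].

[-9, -6, -6, 24]

state after step 4 := [-9, 24, -30]
5 | ADD | [-9, -6]
6 | DUP | [-9, -6, -6]
7 | PUSH 24 | [-9, -6, -6, 24]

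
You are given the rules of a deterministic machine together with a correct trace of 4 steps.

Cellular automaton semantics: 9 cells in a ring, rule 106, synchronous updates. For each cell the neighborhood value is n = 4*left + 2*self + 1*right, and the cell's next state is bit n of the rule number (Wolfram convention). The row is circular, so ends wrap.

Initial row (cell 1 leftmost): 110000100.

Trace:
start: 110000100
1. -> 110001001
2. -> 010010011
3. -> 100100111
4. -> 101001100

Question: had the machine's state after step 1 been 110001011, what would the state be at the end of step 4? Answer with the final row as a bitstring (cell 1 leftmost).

state after step 1 := 110001011
2. -> 010010110
3. -> 100101110
4. -> 001011011

001011011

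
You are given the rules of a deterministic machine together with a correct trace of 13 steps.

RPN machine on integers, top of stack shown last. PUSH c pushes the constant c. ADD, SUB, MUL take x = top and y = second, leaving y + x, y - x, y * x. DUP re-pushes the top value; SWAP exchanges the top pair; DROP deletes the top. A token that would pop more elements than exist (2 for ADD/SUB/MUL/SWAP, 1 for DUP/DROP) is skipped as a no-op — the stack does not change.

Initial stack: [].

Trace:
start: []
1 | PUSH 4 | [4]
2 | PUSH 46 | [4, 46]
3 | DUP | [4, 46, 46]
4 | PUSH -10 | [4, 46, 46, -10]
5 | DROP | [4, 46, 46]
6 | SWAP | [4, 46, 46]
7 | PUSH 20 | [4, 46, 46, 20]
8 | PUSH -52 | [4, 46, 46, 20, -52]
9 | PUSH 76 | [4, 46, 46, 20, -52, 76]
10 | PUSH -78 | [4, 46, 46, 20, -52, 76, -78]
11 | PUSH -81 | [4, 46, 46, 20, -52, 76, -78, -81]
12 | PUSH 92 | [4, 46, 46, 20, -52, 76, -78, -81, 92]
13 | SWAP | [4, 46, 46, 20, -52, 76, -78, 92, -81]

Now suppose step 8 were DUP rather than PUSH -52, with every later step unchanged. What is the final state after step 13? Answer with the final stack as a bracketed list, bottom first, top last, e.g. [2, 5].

[4, 46, 46, 20, 20, 76, -78, 92, -81]

(re-executing from step 8 with the substitution; state before step 8: [4, 46, 46, 20])
8 | DUP | [4, 46, 46, 20, 20]
9 | PUSH 76 | [4, 46, 46, 20, 20, 76]
10 | PUSH -78 | [4, 46, 46, 20, 20, 76, -78]
11 | PUSH -81 | [4, 46, 46, 20, 20, 76, -78, -81]
12 | PUSH 92 | [4, 46, 46, 20, 20, 76, -78, -81, 92]
13 | SWAP | [4, 46, 46, 20, 20, 76, -78, 92, -81]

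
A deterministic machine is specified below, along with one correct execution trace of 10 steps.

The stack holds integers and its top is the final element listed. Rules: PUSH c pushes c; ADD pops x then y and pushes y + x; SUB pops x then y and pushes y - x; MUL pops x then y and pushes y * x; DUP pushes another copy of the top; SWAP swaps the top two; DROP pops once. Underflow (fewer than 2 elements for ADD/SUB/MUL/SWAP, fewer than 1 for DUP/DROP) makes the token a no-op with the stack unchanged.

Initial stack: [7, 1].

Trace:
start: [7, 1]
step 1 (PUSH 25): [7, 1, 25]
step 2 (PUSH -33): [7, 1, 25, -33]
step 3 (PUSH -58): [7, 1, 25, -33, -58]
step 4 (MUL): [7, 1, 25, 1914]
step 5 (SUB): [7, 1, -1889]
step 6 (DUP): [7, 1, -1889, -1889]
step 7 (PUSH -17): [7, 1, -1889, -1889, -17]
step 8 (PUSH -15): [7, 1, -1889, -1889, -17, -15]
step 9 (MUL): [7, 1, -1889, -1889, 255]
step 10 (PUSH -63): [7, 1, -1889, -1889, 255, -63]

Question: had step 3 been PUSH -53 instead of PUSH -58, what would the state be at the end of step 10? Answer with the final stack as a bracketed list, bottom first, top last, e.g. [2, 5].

[7, 1, -1724, -1724, 255, -63]

(re-executing from step 3 with the substitution; state before step 3: [7, 1, 25, -33])
step 3 (PUSH -53): [7, 1, 25, -33, -53]
step 4 (MUL): [7, 1, 25, 1749]
step 5 (SUB): [7, 1, -1724]
step 6 (DUP): [7, 1, -1724, -1724]
step 7 (PUSH -17): [7, 1, -1724, -1724, -17]
step 8 (PUSH -15): [7, 1, -1724, -1724, -17, -15]
step 9 (MUL): [7, 1, -1724, -1724, 255]
step 10 (PUSH -63): [7, 1, -1724, -1724, 255, -63]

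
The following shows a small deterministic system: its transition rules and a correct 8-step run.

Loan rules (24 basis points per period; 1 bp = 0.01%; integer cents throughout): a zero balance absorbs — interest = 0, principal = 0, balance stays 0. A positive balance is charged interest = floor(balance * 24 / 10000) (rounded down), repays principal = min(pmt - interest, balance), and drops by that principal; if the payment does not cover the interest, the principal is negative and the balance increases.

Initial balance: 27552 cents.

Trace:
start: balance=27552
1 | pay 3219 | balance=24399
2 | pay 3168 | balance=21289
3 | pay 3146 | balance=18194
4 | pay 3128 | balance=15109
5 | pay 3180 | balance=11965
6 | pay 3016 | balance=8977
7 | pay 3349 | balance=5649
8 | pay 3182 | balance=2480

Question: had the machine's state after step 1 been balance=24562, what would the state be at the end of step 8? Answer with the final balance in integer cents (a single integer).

2645

state after step 1 := balance=24562
2 | pay 3168 | balance=21452
3 | pay 3146 | balance=18357
4 | pay 3128 | balance=15273
5 | pay 3180 | balance=12129
6 | pay 3016 | balance=9142
7 | pay 3349 | balance=5814
8 | pay 3182 | balance=2645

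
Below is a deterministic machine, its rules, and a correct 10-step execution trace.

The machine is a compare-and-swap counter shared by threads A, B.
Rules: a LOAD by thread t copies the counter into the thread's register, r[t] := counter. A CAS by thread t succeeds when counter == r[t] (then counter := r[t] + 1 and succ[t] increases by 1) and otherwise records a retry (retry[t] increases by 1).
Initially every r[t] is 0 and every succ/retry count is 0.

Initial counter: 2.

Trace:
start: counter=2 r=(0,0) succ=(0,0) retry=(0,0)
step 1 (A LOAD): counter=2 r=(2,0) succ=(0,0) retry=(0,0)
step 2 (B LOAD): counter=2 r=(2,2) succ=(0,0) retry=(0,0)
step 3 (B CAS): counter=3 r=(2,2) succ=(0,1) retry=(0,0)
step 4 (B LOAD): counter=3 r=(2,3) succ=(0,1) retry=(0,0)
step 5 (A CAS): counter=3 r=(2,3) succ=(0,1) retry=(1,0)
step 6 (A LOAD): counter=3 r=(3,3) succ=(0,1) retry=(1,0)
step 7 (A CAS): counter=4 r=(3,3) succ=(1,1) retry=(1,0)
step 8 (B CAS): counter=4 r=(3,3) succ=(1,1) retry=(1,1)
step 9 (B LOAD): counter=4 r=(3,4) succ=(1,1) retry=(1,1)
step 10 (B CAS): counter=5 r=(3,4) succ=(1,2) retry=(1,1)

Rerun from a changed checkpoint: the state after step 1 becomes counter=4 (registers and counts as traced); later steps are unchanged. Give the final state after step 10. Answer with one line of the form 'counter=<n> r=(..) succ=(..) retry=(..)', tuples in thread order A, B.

state after step 1 := counter=4 r=(2,0) succ=(0,0) retry=(0,0)
step 2 (B LOAD): counter=4 r=(2,4) succ=(0,0) retry=(0,0)
step 3 (B CAS): counter=5 r=(2,4) succ=(0,1) retry=(0,0)
step 4 (B LOAD): counter=5 r=(2,5) succ=(0,1) retry=(0,0)
step 5 (A CAS): counter=5 r=(2,5) succ=(0,1) retry=(1,0)
step 6 (A LOAD): counter=5 r=(5,5) succ=(0,1) retry=(1,0)
step 7 (A CAS): counter=6 r=(5,5) succ=(1,1) retry=(1,0)
step 8 (B CAS): counter=6 r=(5,5) succ=(1,1) retry=(1,1)
step 9 (B LOAD): counter=6 r=(5,6) succ=(1,1) retry=(1,1)
step 10 (B CAS): counter=7 r=(5,6) succ=(1,2) retry=(1,1)

counter=7 r=(5,6) succ=(1,2) retry=(1,1)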